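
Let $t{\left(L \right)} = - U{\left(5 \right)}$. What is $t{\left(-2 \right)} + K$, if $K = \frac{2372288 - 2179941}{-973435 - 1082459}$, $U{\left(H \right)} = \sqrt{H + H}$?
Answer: $- \frac{192347}{2055894} - \sqrt{10} \approx -3.2558$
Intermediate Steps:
$U{\left(H \right)} = \sqrt{2} \sqrt{H}$ ($U{\left(H \right)} = \sqrt{2 H} = \sqrt{2} \sqrt{H}$)
$K = - \frac{192347}{2055894}$ ($K = \frac{192347}{-2055894} = 192347 \left(- \frac{1}{2055894}\right) = - \frac{192347}{2055894} \approx -0.093559$)
$t{\left(L \right)} = - \sqrt{10}$ ($t{\left(L \right)} = - \sqrt{2} \sqrt{5} = - \sqrt{10}$)
$t{\left(-2 \right)} + K = - \sqrt{10} - \frac{192347}{2055894} = - \frac{192347}{2055894} - \sqrt{10}$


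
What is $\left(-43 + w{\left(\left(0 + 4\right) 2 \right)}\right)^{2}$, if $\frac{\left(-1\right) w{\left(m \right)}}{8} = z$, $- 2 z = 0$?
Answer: $1849$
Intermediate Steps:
$z = 0$ ($z = \left(- \frac{1}{2}\right) 0 = 0$)
$w{\left(m \right)} = 0$ ($w{\left(m \right)} = \left(-8\right) 0 = 0$)
$\left(-43 + w{\left(\left(0 + 4\right) 2 \right)}\right)^{2} = \left(-43 + 0\right)^{2} = \left(-43\right)^{2} = 1849$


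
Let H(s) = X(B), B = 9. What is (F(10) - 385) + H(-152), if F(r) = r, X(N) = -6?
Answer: -381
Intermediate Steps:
H(s) = -6
(F(10) - 385) + H(-152) = (10 - 385) - 6 = -375 - 6 = -381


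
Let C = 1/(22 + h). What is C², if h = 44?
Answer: 1/4356 ≈ 0.00022957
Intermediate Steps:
C = 1/66 (C = 1/(22 + 44) = 1/66 ≈ 0.015152)
C² = (1/66)² = 1/4356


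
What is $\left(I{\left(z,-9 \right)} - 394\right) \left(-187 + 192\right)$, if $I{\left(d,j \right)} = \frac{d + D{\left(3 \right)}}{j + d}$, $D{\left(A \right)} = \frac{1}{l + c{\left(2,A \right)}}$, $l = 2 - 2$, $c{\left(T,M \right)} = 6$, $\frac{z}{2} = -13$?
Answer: $- \frac{82585}{42} \approx -1966.3$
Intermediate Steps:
$z = -26$ ($z = 2 \left(-13\right) = -26$)
$l = 0$ ($l = 2 - 2 = 0$)
$D{\left(A \right)} = \frac{1}{6}$ ($D{\left(A \right)} = \frac{1}{0 + 6} = \frac{1}{6}$)
$I{\left(d,j \right)} = \frac{\frac{1}{6} + d}{d + j}$ ($I{\left(d,j \right)} = \frac{d + \frac{1}{6}}{j + d} = \frac{\frac{1}{6} + d}{d + j}$)
$\left(I{\left(z,-9 \right)} - 394\right) \left(-187 + 192\right) = \left(\frac{\frac{1}{6} - 26}{-26 - 9} - 394\right) \left(-187 + 192\right) = \left(\frac{1}{-35} \left(- \frac{155}{6}\right) - 394\right) 5 = \left(\left(- \frac{1}{35}\right) \left(- \frac{155}{6}\right) - 394\right) 5 = \left(\frac{31}{42} - 394\right) 5 = \left(- \frac{16517}{42}\right) 5 = - \frac{82585}{42}$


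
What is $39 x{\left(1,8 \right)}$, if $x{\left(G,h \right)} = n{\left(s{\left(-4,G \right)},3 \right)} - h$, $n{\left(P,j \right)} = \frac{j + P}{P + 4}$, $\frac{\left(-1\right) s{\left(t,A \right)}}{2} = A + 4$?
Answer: $- \frac{533}{2} \approx -266.5$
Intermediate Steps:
$s{\left(t,A \right)} = -8 - 2 A$ ($s{\left(t,A \right)} = - 2 \left(A + 4\right) = - 2 \left(4 + A\right) = -8 - 2 A$)
$n{\left(P,j \right)} = \frac{P + j}{4 + P}$
$x{\left(G,h \right)} = - h + \frac{-5 - 2 G}{-4 - 2 G}$ ($x{\left(G,h \right)} = \frac{\left(-8 - 2 G\right) + 3}{4 - \left(8 + 2 G\right)} - h = \frac{-5 - 2 G}{-4 - 2 G} - h = - h + \frac{-5 - 2 G}{-4 - 2 G}$)
$39 x{\left(1,8 \right)} = 39 \frac{\frac{5}{2} + 1 - 8 \left(2 + 1\right)}{2 + 1} = 39 \frac{\frac{5}{2} + 1 - 8 \cdot 3}{3} = 39 \frac{\frac{5}{2} + 1 - 24}{3} = 39 \cdot \frac{1}{3} \left(- \frac{41}{2}\right) = 39 \left(- \frac{41}{6}\right) = - \frac{533}{2}$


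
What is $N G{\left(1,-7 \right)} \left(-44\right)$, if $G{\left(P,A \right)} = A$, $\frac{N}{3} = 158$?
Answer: $145992$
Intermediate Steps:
$N = 474$ ($N = 3 \cdot 158 = 474$)
$N G{\left(1,-7 \right)} \left(-44\right) = 474 \left(-7\right) \left(-44\right) = \left(-3318\right) \left(-44\right) = 145992$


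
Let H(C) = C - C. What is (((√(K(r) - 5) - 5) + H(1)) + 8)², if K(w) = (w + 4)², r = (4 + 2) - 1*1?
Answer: 85 + 12*√19 ≈ 137.31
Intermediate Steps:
r = 5 (r = 6 - 1 = 5)
K(w) = (4 + w)²
H(C) = 0
(((√(K(r) - 5) - 5) + H(1)) + 8)² = (((√((4 + 5)² - 5) - 5) + 0) + 8)² = (((√(9² - 5) - 5) + 0) + 8)² = (((√(81 - 5) - 5) + 0) + 8)² = (((√76 - 5) + 0) + 8)² = (((2*√19 - 5) + 0) + 8)² = (((-5 + 2*√19) + 0) + 8)² = ((-5 + 2*√19) + 8)² = (3 + 2*√19)²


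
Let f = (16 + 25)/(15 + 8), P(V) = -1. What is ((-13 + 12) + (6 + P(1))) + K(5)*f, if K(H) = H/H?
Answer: 133/23 ≈ 5.7826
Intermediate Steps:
K(H) = 1
f = 41/23 ≈ 1.7826
((-13 + 12) + (6 + P(1))) + K(5)*f = ((-13 + 12) + (6 - 1)) + 1*(41/23) = (-1 + 5) + 41/23 = 4 + 41/23 = 133/23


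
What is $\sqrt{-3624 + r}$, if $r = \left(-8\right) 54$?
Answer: $26 i \sqrt{6} \approx 63.687 i$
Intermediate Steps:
$r = -432$
$\sqrt{-3624 + r} = \sqrt{-3624 - 432} = \sqrt{-4056} = 26 i \sqrt{6}$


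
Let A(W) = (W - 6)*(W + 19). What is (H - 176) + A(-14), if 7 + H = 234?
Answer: -49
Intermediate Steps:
H = 227 (H = -7 + 234 = 227)
A(W) = (-6 + W)*(19 + W)
(H - 176) + A(-14) = (227 - 176) + (-114 + (-14)² + 13*(-14)) = 51 + (-114 + 196 - 182) = 51 - 100 = -49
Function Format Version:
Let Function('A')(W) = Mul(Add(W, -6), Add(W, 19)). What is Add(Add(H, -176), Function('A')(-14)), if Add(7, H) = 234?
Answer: -49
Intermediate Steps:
H = 227 (H = Add(-7, 234) = 227)
Function('A')(W) = Mul(Add(-6, W), Add(19, W))
Add(Add(H, -176), Function('A')(-14)) = Add(Add(227, -176), Add(-114, Pow(-14, 2), Mul(13, -14))) = Add(51, Add(-114, 196, -182)) = Add(51, -100) = -49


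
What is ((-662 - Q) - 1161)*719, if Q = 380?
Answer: -1583957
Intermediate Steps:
((-662 - Q) - 1161)*719 = ((-662 - 1*380) - 1161)*719 = ((-662 - 380) - 1161)*719 = (-1042 - 1161)*719 = -2203*719 = -1583957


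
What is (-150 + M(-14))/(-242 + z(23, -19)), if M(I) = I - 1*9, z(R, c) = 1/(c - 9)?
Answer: 4844/6777 ≈ 0.71477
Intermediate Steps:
z(R, c) = 1/(-9 + c)
M(I) = -9 + I (M(I) = I - 9 = -9 + I)
(-150 + M(-14))/(-242 + z(23, -19)) = (-150 + (-9 - 14))/(-242 + 1/(-9 - 19)) = (-150 - 23)/(-242 + 1/(-28)) = -173/(-242 - 1/28) = -173/(-6777/28) = -173*(-28/6777) = 4844/6777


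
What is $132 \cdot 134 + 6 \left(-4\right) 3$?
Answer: $17616$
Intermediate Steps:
$132 \cdot 134 + 6 \left(-4\right) 3 = 17688 - 72 = 17616$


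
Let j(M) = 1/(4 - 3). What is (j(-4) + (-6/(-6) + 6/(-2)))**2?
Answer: 1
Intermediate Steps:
j(M) = 1 (j(M) = 1/1 = 1)
(j(-4) + (-6/(-6) + 6/(-2)))**2 = (1 + (-6/(-6) + 6/(-2)))**2 = (1 + (-6*(-1/6) + 6*(-1/2)))**2 = (1 + (1 - 3))**2 = (1 - 2)**2 = (-1)**2 = 1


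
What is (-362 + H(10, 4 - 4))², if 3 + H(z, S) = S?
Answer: 133225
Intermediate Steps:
H(z, S) = -3 + S
(-362 + H(10, 4 - 4))² = (-362 + (-3 + (4 - 4)))² = (-362 + (-3 + 0))² = (-362 - 3)² = (-365)² = 133225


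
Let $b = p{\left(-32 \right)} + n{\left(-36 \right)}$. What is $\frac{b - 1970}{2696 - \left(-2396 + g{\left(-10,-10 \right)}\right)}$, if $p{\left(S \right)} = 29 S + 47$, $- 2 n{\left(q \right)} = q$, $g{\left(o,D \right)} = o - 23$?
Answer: $- \frac{2833}{5125} \approx -0.55278$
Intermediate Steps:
$g{\left(o,D \right)} = -23 + o$
$n{\left(q \right)} = - \frac{q}{2}$
$p{\left(S \right)} = 47 + 29 S$
$b = -863$ ($b = \left(47 + 29 \left(-32\right)\right) - -18 = \left(47 - 928\right) + 18 = -881 + 18 = -863$)
$\frac{b - 1970}{2696 - \left(-2396 + g{\left(-10,-10 \right)}\right)} = \frac{-863 - 1970}{2696 + \left(2396 - \left(-23 - 10\right)\right)} = - \frac{2833}{2696 + \left(2396 - -33\right)} = - \frac{2833}{2696 + \left(2396 + 33\right)} = - \frac{2833}{2696 + 2429} = - \frac{2833}{5125}$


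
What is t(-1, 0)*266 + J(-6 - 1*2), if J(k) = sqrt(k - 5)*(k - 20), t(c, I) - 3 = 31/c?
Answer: -7448 - 28*I*sqrt(13) ≈ -7448.0 - 100.96*I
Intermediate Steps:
t(c, I) = 3 + 31/c
J(k) = sqrt(-5 + k)*(-20 + k)
t(-1, 0)*266 + J(-6 - 1*2) = (3 + 31/(-1))*266 + sqrt(-5 + (-6 - 1*2))*(-20 + (-6 - 1*2)) = (3 + 31*(-1))*266 + sqrt(-5 + (-6 - 2))*(-20 + (-6 - 2)) = (3 - 31)*266 + sqrt(-5 - 8)*(-20 - 8) = -28*266 + sqrt(-13)*(-28) = -7448 + (I*sqrt(13))*(-28) = -7448 - 28*I*sqrt(13)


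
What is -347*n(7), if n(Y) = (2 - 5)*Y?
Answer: 7287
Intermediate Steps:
n(Y) = -3*Y
-347*n(7) = -(-1041)*7 = -347*(-21) = 7287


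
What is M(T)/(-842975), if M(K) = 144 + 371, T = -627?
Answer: -103/168595 ≈ -0.00061093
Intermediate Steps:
M(K) = 515
M(T)/(-842975) = 515/(-842975) = 515*(-1/842975) = -103/168595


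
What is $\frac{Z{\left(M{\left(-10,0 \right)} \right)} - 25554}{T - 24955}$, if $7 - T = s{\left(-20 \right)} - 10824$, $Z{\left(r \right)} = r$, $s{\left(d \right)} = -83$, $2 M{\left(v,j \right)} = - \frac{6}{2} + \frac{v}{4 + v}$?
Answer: $\frac{76664}{42123} \approx 1.82$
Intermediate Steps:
$M{\left(v,j \right)} = - \frac{3}{2} + \frac{v}{2 \left(4 + v\right)}$ ($M{\left(v,j \right)} = \frac{- \frac{6}{2} + \frac{v}{4 + v}}{2} = \frac{\left(-6\right) \frac{1}{2} + \frac{v}{4 + v}}{2} = \frac{-3 + \frac{v}{4 + v}}{2} = - \frac{3}{2} + \frac{v}{2 \left(4 + v\right)}$)
$T = 10914$ ($T = 7 - \left(-83 - 10824\right) = 7 - -10907 = 7 + 10907 = 10914$)
$\frac{Z{\left(M{\left(-10,0 \right)} \right)} - 25554}{T - 24955} = \frac{\frac{-6 - -10}{4 - 10} - 25554}{10914 - 24955} = \frac{\frac{-6 + 10}{-6} - 25554}{-14041} = \left(\left(- \frac{1}{6}\right) 4 - 25554\right) \left(- \frac{1}{14041}\right) = \left(- \frac{2}{3} - 25554\right) \left(- \frac{1}{14041}\right) = \left(- \frac{76664}{3}\right) \left(- \frac{1}{14041}\right) = \frac{76664}{42123}$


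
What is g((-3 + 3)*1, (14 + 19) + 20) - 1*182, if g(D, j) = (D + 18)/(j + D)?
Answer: -9628/53 ≈ -181.66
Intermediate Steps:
g(D, j) = (18 + D)/(D + j)
g((-3 + 3)*1, (14 + 19) + 20) - 1*182 = (18 + (-3 + 3)*1)/((-3 + 3)*1 + ((14 + 19) + 20)) - 1*182 = (18 + 0*1)/(0*1 + (33 + 20)) - 182 = (18 + 0)/(0 + 53) - 182 = 18/53 - 182 = -9628/53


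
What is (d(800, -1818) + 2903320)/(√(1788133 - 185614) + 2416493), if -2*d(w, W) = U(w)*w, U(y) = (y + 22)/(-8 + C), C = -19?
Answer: 6340751974364/5255493134877 - 2623948*√1602519/5255493134877 ≈ 1.2059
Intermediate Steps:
U(y) = -22/27 - y/27 (U(y) = (y + 22)/(-8 - 19) = (22 + y)/(-27) = (22 + y)*(-1/27) = -22/27 - y/27)
d(w, W) = -w*(-22/27 - w/27)/2 (d(w, W) = -(-22/27 - w/27)*w/2 = -w*(-22/27 - w/27)/2)
(d(800, -1818) + 2903320)/(√(1788133 - 185614) + 2416493) = ((1/54)*800*(22 + 800) + 2903320)/(√(1788133 - 185614) + 2416493) = ((1/54)*800*822 + 2903320)/(√1602519 + 2416493) = (109600/9 + 2903320)/(2416493 + √1602519) = 26239480/(9*(2416493 + √1602519))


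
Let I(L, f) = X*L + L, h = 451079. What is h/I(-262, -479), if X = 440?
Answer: -451079/115542 ≈ -3.9040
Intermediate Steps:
I(L, f) = 441*L (I(L, f) = 440*L + L = 441*L)
h/I(-262, -479) = 451079/((441*(-262))) = 451079/(-115542) = 451079*(-1/115542) = -451079/115542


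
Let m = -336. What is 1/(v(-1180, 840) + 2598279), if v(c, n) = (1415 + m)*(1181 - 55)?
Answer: 1/3813233 ≈ 2.6224e-7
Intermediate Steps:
v(c, n) = 1214954 (v(c, n) = (1415 - 336)*(1181 - 55) = 1079*1126 = 1214954)
1/(v(-1180, 840) + 2598279) = 1/(1214954 + 2598279) = 1/3813233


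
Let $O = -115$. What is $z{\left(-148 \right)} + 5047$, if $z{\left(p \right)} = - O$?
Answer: $5162$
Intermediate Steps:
$z{\left(p \right)} = 115$ ($z{\left(p \right)} = \left(-1\right) \left(-115\right) = 115$)
$z{\left(-148 \right)} + 5047 = 115 + 5047 = 5162$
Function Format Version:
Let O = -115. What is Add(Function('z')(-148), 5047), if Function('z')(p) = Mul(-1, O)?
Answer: 5162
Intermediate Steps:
Function('z')(p) = 115 (Function('z')(p) = Mul(-1, -115) = 115)
Add(Function('z')(-148), 5047) = Add(115, 5047) = 5162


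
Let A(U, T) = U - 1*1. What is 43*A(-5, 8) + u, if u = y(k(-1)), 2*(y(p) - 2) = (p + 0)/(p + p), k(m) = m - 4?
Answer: -1023/4 ≈ -255.75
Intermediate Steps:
k(m) = -4 + m
A(U, T) = -1 + U (A(U, T) = U - 1 = -1 + U)
y(p) = 9/4 (y(p) = 2 + ((p + 0)/(p + p))/2 = 2 + (p/((2*p)))/2 = 2 + (p*(1/(2*p)))/2 = 2 + (1/2)*(1/2) = 2 + 1/4 = 9/4)
u = 9/4 ≈ 2.2500
43*A(-5, 8) + u = 43*(-1 - 5) + 9/4 = 43*(-6) + 9/4 = -258 + 9/4 = -1023/4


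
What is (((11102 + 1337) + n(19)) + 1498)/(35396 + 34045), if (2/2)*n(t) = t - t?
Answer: 13937/69441 ≈ 0.20070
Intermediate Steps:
n(t) = 0 (n(t) = t - t = 0)
(((11102 + 1337) + n(19)) + 1498)/(35396 + 34045) = (((11102 + 1337) + 0) + 1498)/(35396 + 34045) = ((12439 + 0) + 1498)/69441 = (12439 + 1498)*(1/69441) = 13937*(1/69441) = 13937/69441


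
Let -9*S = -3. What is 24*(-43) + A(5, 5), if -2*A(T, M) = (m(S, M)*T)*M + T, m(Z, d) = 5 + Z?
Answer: -6607/6 ≈ -1101.2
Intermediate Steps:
S = ⅓ (S = -⅑*(-3) = ⅓ ≈ 0.33333)
A(T, M) = -T/2 - 8*M*T/3 (A(T, M) = -(((5 + ⅓)*T)*M + T)/2 = -((16*T/3)*M + T)/2 = -(16*M*T/3 + T)/2 = -(T + 16*M*T/3)/2 = -T/2 - 8*M*T/3)
24*(-43) + A(5, 5) = 24*(-43) - ⅙*5*(3 + 16*5) = -1032 - ⅙*5*(3 + 80) = -1032 - ⅙*5*83 = -1032 - 415/6 = -6607/6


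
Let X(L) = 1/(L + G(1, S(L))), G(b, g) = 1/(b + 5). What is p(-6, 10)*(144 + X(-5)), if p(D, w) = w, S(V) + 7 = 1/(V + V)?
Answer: 41700/29 ≈ 1437.9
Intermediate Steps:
S(V) = -7 + 1/(2*V) (S(V) = -7 + 1/(V + V) = -7 + 1/(2*V))
G(b, g) = 1/(5 + b)
X(L) = 1/(1/6 + L) (X(L) = 1/(L + 1/(5 + 1)) = 1/(L + 1/6) = 1/(1/6 + L))
p(-6, 10)*(144 + X(-5)) = 10*(144 + 6/(1 + 6*(-5))) = 10*(144 + 6/(1 - 30)) = 10*(144 + 6/(-29)) = 10*(144 + 6*(-1/29)) = 10*(144 - 6/29) = 10*(4170/29) = 41700/29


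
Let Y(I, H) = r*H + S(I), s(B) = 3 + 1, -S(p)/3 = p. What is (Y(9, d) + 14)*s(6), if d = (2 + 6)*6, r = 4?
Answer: 716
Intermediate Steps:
S(p) = -3*p
s(B) = 4
d = 48 (d = 8*6 = 48)
Y(I, H) = -3*I + 4*H (Y(I, H) = 4*H - 3*I = -3*I + 4*H)
(Y(9, d) + 14)*s(6) = ((-3*9 + 4*48) + 14)*4 = ((-27 + 192) + 14)*4 = (165 + 14)*4 = 179*4 = 716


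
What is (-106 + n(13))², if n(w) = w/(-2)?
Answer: 50625/4 ≈ 12656.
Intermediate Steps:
n(w) = -w/2 (n(w) = w*(-½) = -w/2)
(-106 + n(13))² = (-106 - ½*13)² = (-106 - 13/2)² = (-225/2)² = 50625/4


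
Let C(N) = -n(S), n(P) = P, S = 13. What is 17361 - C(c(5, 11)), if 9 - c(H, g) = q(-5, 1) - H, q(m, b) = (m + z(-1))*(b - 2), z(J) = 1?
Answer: 17374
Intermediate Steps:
q(m, b) = (1 + m)*(-2 + b) (q(m, b) = (m + 1)*(b - 2) = (1 + m)*(-2 + b))
c(H, g) = 5 + H (c(H, g) = 9 - ((-2 + 1 - 2*(-5) + 1*(-5)) - H) = 9 - ((-2 + 1 + 10 - 5) - H) = 9 - (4 - H) = 9 + (-4 + H) = 5 + H)
C(N) = -13 (C(N) = -1*13 = -13)
17361 - C(c(5, 11)) = 17361 - 1*(-13) = 17361 + 13 = 17374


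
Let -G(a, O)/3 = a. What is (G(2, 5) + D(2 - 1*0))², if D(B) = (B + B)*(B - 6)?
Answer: 484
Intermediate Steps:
G(a, O) = -3*a
D(B) = 2*B*(-6 + B) (D(B) = (2*B)*(-6 + B) = 2*B*(-6 + B))
(G(2, 5) + D(2 - 1*0))² = (-3*2 + 2*(2 - 1*0)*(-6 + (2 - 1*0)))² = (-6 + 2*(2 + 0)*(-6 + (2 + 0)))² = (-6 + 2*2*(-6 + 2))² = (-6 + 2*2*(-4))² = (-6 - 16)² = (-22)² = 484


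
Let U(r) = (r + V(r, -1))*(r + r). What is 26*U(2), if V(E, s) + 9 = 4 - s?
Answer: -208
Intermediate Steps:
V(E, s) = -5 - s (V(E, s) = -9 + (4 - s) = -5 - s)
U(r) = 2*r*(-4 + r) (U(r) = (r + (-5 - 1*(-1)))*(r + r) = (r + (-5 + 1))*(2*r) = (r - 4)*(2*r) = (-4 + r)*(2*r) = 2*r*(-4 + r))
26*U(2) = 26*(2*2*(-4 + 2)) = 26*(2*2*(-2)) = 26*(-8) = -208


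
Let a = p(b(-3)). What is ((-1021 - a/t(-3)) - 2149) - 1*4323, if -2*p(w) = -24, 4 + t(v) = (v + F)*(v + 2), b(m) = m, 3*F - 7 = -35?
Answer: -187361/25 ≈ -7494.4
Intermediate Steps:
F = -28/3 (F = 7/3 + (1/3)*(-35) = 7/3 - 35/3 = -28/3 ≈ -9.3333)
t(v) = -4 + (2 + v)*(-28/3 + v) (t(v) = -4 + (v - 28/3)*(v + 2) = -4 + (-28/3 + v)*(2 + v) = -4 + (2 + v)*(-28/3 + v))
p(w) = 12 (p(w) = -1/2*(-24) = 12)
a = 12
((-1021 - a/t(-3)) - 2149) - 1*4323 = ((-1021 - 12/(-68/3 + (-3)**2 - 22/3*(-3))) - 2149) - 1*4323 = ((-1021 - 12/(-68/3 + 9 + 22)) - 2149) - 4323 = ((-1021 - 12/25/3) - 2149) - 4323 = ((-1021 - 12*3/25) - 2149) - 4323 = ((-1021 - 1*36/25) - 2149) - 4323 = ((-1021 - 36/25) - 2149) - 4323 = (-25561/25 - 2149) - 4323 = -79286/25 - 4323 = -187361/25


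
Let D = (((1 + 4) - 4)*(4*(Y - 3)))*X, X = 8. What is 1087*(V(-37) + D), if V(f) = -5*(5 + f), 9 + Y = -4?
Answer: -382624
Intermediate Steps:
Y = -13 (Y = -9 - 4 = -13)
V(f) = -25 - 5*f
D = -512 (D = (((1 + 4) - 4)*(4*(-13 - 3)))*8 = ((5 - 4)*(4*(-16)))*8 = (1*(-64))*8 = -64*8 = -512)
1087*(V(-37) + D) = 1087*((-25 - 5*(-37)) - 512) = 1087*((-25 + 185) - 512) = 1087*(160 - 512) = 1087*(-352) = -382624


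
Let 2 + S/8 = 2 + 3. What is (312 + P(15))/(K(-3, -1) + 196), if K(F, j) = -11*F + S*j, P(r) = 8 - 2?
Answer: 318/205 ≈ 1.5512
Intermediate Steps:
S = 24 (S = -16 + 8*(2 + 3) = -16 + 8*5 = -16 + 40 = 24)
P(r) = 6
K(F, j) = -11*F + 24*j
(312 + P(15))/(K(-3, -1) + 196) = (312 + 6)/((-11*(-3) + 24*(-1)) + 196) = 318/((33 - 24) + 196) = 318/(9 + 196) = 318/205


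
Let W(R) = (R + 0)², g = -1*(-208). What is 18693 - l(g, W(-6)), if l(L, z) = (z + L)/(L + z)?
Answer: 18692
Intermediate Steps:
g = 208
W(R) = R²
l(L, z) = 1 (l(L, z) = (L + z)/(L + z) = 1)
18693 - l(g, W(-6)) = 18693 - 1*1 = 18693 - 1 = 18692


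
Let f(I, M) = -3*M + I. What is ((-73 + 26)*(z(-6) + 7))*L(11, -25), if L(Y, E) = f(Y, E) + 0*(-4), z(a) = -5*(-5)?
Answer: -129344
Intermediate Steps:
z(a) = 25
f(I, M) = I - 3*M
L(Y, E) = Y - 3*E (L(Y, E) = (Y - 3*E) + 0*(-4) = (Y - 3*E) + 0 = Y - 3*E)
((-73 + 26)*(z(-6) + 7))*L(11, -25) = ((-73 + 26)*(25 + 7))*(11 - 3*(-25)) = (-47*32)*(11 + 75) = -1504*86 = -129344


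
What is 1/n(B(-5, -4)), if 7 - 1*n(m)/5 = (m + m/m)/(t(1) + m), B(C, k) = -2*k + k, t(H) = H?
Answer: 1/30 ≈ 0.033333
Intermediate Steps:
B(C, k) = -k
n(m) = 30 (n(m) = 35 - 5*(m + m/m)/(1 + m) = 35 - 5*(m + 1)/(1 + m) = 35 - 5*(1 + m)/(1 + m) = 35 - 5*1 = 35 - 5 = 30)
1/n(B(-5, -4)) = 1/30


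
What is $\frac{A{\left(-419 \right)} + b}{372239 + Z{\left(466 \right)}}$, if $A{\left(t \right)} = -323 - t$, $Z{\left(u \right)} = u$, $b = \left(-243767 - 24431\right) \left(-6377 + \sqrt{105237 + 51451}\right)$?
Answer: $\frac{1710298742}{372705} - \frac{1072792 \sqrt{9793}}{372705} \approx 4304.0$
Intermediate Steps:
$b = 1710298646 - 1072792 \sqrt{9793}$ ($b = - 268198 \left(-6377 + \sqrt{156688}\right) = - 268198 \left(-6377 + 4 \sqrt{9793}\right) = 1710298646 - 1072792 \sqrt{9793} \approx 1.6041 \cdot 10^{9}$)
$\frac{A{\left(-419 \right)} + b}{372239 + Z{\left(466 \right)}} = \frac{\left(-323 - -419\right) + \left(1710298646 - 1072792 \sqrt{9793}\right)}{372239 + 466} = \frac{\left(-323 + 419\right) + \left(1710298646 - 1072792 \sqrt{9793}\right)}{372705} = \left(96 + \left(1710298646 - 1072792 \sqrt{9793}\right)\right) \frac{1}{372705} = \left(1710298742 - 1072792 \sqrt{9793}\right) \frac{1}{372705} = \frac{1710298742}{372705} - \frac{1072792 \sqrt{9793}}{372705}$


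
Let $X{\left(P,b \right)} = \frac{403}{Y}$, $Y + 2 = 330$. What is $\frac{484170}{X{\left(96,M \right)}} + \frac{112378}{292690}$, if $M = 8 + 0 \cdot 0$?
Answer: $\frac{23240744281367}{58977035} \approx 3.9406 \cdot 10^{5}$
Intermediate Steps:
$M = 8$ ($M = 8 + 0 = 8$)
$Y = 328$ ($Y = -2 + 330 = 328$)
$X{\left(P,b \right)} = \frac{403}{328}$
$\frac{484170}{X{\left(96,M \right)}} + \frac{112378}{292690} = \frac{484170}{\frac{403}{328}} + \frac{112378}{292690} = 484170 \cdot \frac{328}{403} + 112378 \cdot \frac{1}{292690} = \frac{158807760}{403} + \frac{56189}{146345} = \frac{23240744281367}{58977035}$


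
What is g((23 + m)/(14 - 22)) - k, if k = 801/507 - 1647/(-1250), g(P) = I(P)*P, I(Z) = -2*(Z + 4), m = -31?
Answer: -2724593/211250 ≈ -12.897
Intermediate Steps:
I(Z) = -8 - 2*Z (I(Z) = -2*(4 + Z) = -8 - 2*Z)
g(P) = P*(-8 - 2*P) (g(P) = (-8 - 2*P)*P = P*(-8 - 2*P))
k = 612093/211250 (k = 801*(1/507) - 1647*(-1/1250) = 267/169 + 1647/1250 = 612093/211250 ≈ 2.8975)
g((23 + m)/(14 - 22)) - k = -2*(23 - 31)/(14 - 22)*(4 + (23 - 31)/(14 - 22)) - 1*612093/211250 = -2*(-8/(-8))*(4 - 8/(-8)) - 612093/211250 = -2*(-8*(-1/8))*(4 - 8*(-1/8)) - 612093/211250 = -2*1*(4 + 1) - 612093/211250 = -2*1*5 - 612093/211250 = -10 - 612093/211250 = -2724593/211250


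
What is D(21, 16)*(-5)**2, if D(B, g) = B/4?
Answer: 525/4 ≈ 131.25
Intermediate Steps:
D(B, g) = B/4 (D(B, g) = B*(1/4) = B/4)
D(21, 16)*(-5)**2 = ((1/4)*21)*(-5)**2 = (21/4)*25 = 525/4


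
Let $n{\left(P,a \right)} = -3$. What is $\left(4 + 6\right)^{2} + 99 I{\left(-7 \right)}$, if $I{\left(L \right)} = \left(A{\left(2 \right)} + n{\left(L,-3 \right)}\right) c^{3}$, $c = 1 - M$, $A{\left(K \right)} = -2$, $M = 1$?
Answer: $100$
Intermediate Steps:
$c = 0$ ($c = 1 - 1 = 0$)
$I{\left(L \right)} = 0$ ($I{\left(L \right)} = \left(-2 - 3\right) 0^{3} = \left(-5\right) 0 = 0$)
$\left(4 + 6\right)^{2} + 99 I{\left(-7 \right)} = \left(4 + 6\right)^{2} + 99 \cdot 0 = 10^{2} + 0 = 100 + 0 = 100$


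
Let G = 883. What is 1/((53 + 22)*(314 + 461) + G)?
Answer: 1/59008 ≈ 1.6947e-5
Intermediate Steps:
1/((53 + 22)*(314 + 461) + G) = 1/((53 + 22)*(314 + 461) + 883) = 1/(75*775 + 883) = 1/(58125 + 883) = 1/59008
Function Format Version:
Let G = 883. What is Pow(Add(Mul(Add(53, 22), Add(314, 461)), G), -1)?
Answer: Rational(1, 59008) ≈ 1.6947e-5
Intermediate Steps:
Pow(Add(Mul(Add(53, 22), Add(314, 461)), G), -1) = Pow(Add(Mul(Add(53, 22), Add(314, 461)), 883), -1) = Pow(Add(Mul(75, 775), 883), -1) = Pow(Add(58125, 883), -1) = Pow(59008, -1) = Rational(1, 59008)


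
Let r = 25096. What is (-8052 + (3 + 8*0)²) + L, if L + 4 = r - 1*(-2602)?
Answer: 19651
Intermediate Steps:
L = 27694 (L = -4 + (25096 - 1*(-2602)) = -4 + (25096 + 2602) = -4 + 27698 = 27694)
(-8052 + (3 + 8*0)²) + L = (-8052 + (3 + 8*0)²) + 27694 = (-8052 + (3 + 0)²) + 27694 = (-8052 + 3²) + 27694 = (-8052 + 9) + 27694 = -8043 + 27694 = 19651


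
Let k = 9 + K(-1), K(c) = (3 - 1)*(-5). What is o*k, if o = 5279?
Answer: -5279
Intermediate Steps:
K(c) = -10 (K(c) = 2*(-5) = -10)
k = -1 (k = 9 - 10 = -1)
o*k = 5279*(-1) = -5279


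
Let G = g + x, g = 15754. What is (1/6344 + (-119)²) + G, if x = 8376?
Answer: 242918105/6344 ≈ 38291.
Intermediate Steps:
G = 24130 (G = 15754 + 8376 = 24130)
(1/6344 + (-119)²) + G = (1/6344 + (-119)²) + 24130 = (1/6344 + 14161) + 24130 = 89837385/6344 + 24130 = 242918105/6344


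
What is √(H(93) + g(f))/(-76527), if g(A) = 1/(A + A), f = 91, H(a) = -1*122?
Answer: -I*√448994/4642638 ≈ -0.00014433*I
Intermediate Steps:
H(a) = -122
g(A) = 1/(2*A)
√(H(93) + g(f))/(-76527) = √(-122 + (½)/91)/(-76527) = √(-122 + (½)*(1/91))*(-1/76527) = √(-122 + 1/182)*(-1/76527) = √(-22203/182)*(-1/76527) = (3*I*√448994/182)*(-1/76527) = -I*√448994/4642638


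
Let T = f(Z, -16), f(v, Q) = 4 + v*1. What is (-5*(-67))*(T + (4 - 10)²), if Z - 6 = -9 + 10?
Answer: 15745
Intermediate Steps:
Z = 7 (Z = 6 + (-9 + 10) = 6 + 1 = 7)
f(v, Q) = 4 + v
T = 11 (T = 4 + 7 = 11)
(-5*(-67))*(T + (4 - 10)²) = (-5*(-67))*(11 + (4 - 10)²) = 335*(11 + (-6)²) = 335*(11 + 36) = 335*47 = 15745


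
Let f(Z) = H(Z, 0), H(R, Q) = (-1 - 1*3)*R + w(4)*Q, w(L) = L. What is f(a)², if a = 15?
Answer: 3600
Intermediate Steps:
H(R, Q) = -4*R + 4*Q (H(R, Q) = (-1 - 1*3)*R + 4*Q = (-1 - 3)*R + 4*Q = -4*R + 4*Q)
f(Z) = -4*Z (f(Z) = -4*Z + 4*0 = -4*Z + 0 = -4*Z)
f(a)² = (-4*15)² = (-60)² = 3600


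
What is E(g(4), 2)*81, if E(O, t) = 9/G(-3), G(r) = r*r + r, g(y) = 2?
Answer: 243/2 ≈ 121.50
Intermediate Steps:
G(r) = r + r² (G(r) = r² + r = r + r²)
E(O, t) = 3/2 (E(O, t) = 9/((-3*(1 - 3))) = 9/((-3*(-2))) = 9/6 = 9*(⅙) = 3/2)
E(g(4), 2)*81 = (3/2)*81 = 243/2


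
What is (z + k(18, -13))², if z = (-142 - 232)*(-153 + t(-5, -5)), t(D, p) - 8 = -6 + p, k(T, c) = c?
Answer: 3402505561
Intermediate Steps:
t(D, p) = 2 + p (t(D, p) = 8 + (-6 + p) = 2 + p)
z = 58344 (z = (-142 - 232)*(-153 + (2 - 5)) = -374*(-153 - 3) = -374*(-156) = 58344)
(z + k(18, -13))² = (58344 - 13)² = 58331² = 3402505561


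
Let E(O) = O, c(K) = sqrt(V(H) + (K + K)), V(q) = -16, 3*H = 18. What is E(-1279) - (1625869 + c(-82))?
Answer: -1627148 - 6*I*sqrt(5) ≈ -1.6271e+6 - 13.416*I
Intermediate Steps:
H = 6 (H = (1/3)*18 = 6)
c(K) = sqrt(-16 + 2*K) (c(K) = sqrt(-16 + (K + K)) = sqrt(-16 + 2*K))
E(-1279) - (1625869 + c(-82)) = -1279 - (1625869 + sqrt(-16 + 2*(-82))) = -1279 - (1625869 + sqrt(-16 - 164)) = -1279 - (1625869 + sqrt(-180)) = -1279 - (1625869 + 6*I*sqrt(5)) = -1279 + (-1625869 - 6*I*sqrt(5)) = -1627148 - 6*I*sqrt(5)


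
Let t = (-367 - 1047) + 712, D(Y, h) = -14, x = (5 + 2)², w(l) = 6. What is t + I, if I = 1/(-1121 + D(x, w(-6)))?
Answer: -796771/1135 ≈ -702.00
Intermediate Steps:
x = 49 (x = 7² = 49)
I = -1/1135 (I = 1/(-1121 - 14) = 1/(-1135) = -1/1135 ≈ -0.00088106)
t = -702 (t = -1414 + 712 = -702)
t + I = -702 - 1/1135 = -796771/1135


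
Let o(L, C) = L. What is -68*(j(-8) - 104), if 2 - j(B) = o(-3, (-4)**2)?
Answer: 6732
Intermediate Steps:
j(B) = 5 (j(B) = 2 - 1*(-3) = 2 + 3 = 5)
-68*(j(-8) - 104) = -68*(5 - 104) = -68*(-99) = 6732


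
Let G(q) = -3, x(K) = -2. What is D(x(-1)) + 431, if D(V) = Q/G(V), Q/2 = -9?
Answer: 437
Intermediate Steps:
Q = -18 (Q = 2*(-9) = -18)
D(V) = 6 (D(V) = -18/(-3) = -18*(-⅓) = 6)
D(x(-1)) + 431 = 6 + 431 = 437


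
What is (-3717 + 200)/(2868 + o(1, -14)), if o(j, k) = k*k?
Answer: -3517/3064 ≈ -1.1478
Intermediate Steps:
o(j, k) = k²
(-3717 + 200)/(2868 + o(1, -14)) = (-3717 + 200)/(2868 + (-14)²) = -3517/(2868 + 196) = -3517/3064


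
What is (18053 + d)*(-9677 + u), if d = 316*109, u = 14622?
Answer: 259597665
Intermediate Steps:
d = 34444
(18053 + d)*(-9677 + u) = (18053 + 34444)*(-9677 + 14622) = 52497*4945 = 259597665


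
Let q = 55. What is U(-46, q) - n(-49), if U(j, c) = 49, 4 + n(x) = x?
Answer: 102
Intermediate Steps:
n(x) = -4 + x
U(-46, q) - n(-49) = 49 - (-4 - 49) = 49 - 1*(-53) = 49 + 53 = 102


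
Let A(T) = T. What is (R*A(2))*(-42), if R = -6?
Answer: 504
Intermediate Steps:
(R*A(2))*(-42) = -6*2*(-42) = -12*(-42) = 504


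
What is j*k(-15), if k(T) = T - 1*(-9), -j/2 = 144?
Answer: 1728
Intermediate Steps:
j = -288 (j = -2*144 = -288)
k(T) = 9 + T (k(T) = T + 9 = 9 + T)
j*k(-15) = -288*(9 - 15) = -288*(-6) = 1728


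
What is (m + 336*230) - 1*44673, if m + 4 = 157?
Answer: 32760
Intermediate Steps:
m = 153 (m = -4 + 157 = 153)
(m + 336*230) - 1*44673 = (153 + 336*230) - 1*44673 = (153 + 77280) - 44673 = 77433 - 44673 = 32760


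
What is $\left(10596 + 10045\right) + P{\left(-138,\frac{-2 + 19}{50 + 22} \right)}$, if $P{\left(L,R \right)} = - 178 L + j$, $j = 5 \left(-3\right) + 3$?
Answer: $45193$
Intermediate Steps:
$j = -12$ ($j = -15 + 3 = -12$)
$P{\left(L,R \right)} = -12 - 178 L$ ($P{\left(L,R \right)} = - 178 L - 12 = -12 - 178 L$)
$\left(10596 + 10045\right) + P{\left(-138,\frac{-2 + 19}{50 + 22} \right)} = \left(10596 + 10045\right) - -24552 = 20641 + \left(-12 + 24564\right) = 20641 + 24552 = 45193$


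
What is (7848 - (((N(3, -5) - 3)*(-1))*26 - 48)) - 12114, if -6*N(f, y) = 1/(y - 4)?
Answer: -115979/27 ≈ -4295.5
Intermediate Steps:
N(f, y) = -1/(6*(-4 + y)) (N(f, y) = -1/(6*(y - 4)) = -1/(6*(-4 + y)))
(7848 - (((N(3, -5) - 3)*(-1))*26 - 48)) - 12114 = (7848 - (((-1/(-24 + 6*(-5)) - 3)*(-1))*26 - 48)) - 12114 = (7848 - (((-1/(-24 - 30) - 3)*(-1))*26 - 48)) - 12114 = (7848 - (((-1/(-54) - 3)*(-1))*26 - 48)) - 12114 = (7848 - (((-1*(-1/54) - 3)*(-1))*26 - 48)) - 12114 = (7848 - (((1/54 - 3)*(-1))*26 - 48)) - 12114 = (7848 - (-161/54*(-1)*26 - 48)) - 12114 = (7848 - ((161/54)*26 - 48)) - 12114 = (7848 - (2093/27 - 48)) - 12114 = (7848 - 1*797/27) - 12114 = (7848 - 797/27) - 12114 = 211099/27 - 12114 = -115979/27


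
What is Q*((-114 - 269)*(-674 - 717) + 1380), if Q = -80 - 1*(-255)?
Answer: 93473275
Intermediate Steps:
Q = 175 (Q = -80 + 255 = 175)
Q*((-114 - 269)*(-674 - 717) + 1380) = 175*((-114 - 269)*(-674 - 717) + 1380) = 175*(-383*(-1391) + 1380) = 175*(532753 + 1380) = 175*534133 = 93473275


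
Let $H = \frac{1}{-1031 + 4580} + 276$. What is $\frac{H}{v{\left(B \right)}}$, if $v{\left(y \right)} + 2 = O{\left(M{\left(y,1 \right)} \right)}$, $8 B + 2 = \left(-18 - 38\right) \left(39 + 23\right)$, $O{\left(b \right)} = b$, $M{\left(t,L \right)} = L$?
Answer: $- \frac{979525}{3549} \approx -276.0$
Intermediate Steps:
$B = - \frac{1737}{4}$ ($B = - \frac{1}{4} + \frac{\left(-18 - 38\right) \left(39 + 23\right)}{8} = - \frac{1}{4} + \frac{\left(-56\right) 62}{8} = - \frac{1}{4} + \frac{1}{8} \left(-3472\right) = - \frac{1}{4} - 434 = - \frac{1737}{4} \approx -434.25$)
$v{\left(y \right)} = -1$ ($v{\left(y \right)} = -2 + 1 = -1$)
$H = \frac{979525}{3549}$ ($H = \frac{1}{3549} + 276 = \frac{979525}{3549} \approx 276.0$)
$\frac{H}{v{\left(B \right)}} = \frac{979525}{3549 \left(-1\right)} = \frac{979525}{3549} \left(-1\right) = - \frac{979525}{3549}$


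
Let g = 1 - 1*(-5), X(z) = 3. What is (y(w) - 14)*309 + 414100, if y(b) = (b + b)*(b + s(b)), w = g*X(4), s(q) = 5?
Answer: 665626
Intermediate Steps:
g = 6 (g = 1 + 5 = 6)
w = 18 (w = 6*3 = 18)
y(b) = 2*b*(5 + b) (y(b) = (b + b)*(b + 5) = (2*b)*(5 + b) = 2*b*(5 + b))
(y(w) - 14)*309 + 414100 = (2*18*(5 + 18) - 14)*309 + 414100 = (2*18*23 - 14)*309 + 414100 = (828 - 14)*309 + 414100 = 814*309 + 414100 = 251526 + 414100 = 665626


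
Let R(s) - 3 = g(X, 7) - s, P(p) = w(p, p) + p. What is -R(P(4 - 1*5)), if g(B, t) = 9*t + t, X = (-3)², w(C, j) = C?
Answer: -75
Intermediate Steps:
X = 9
g(B, t) = 10*t
P(p) = 2*p (P(p) = p + p = 2*p)
R(s) = 73 - s (R(s) = 3 + (10*7 - s) = 3 + (70 - s) = 73 - s)
-R(P(4 - 1*5)) = -(73 - 2*(4 - 1*5)) = -(73 - 2*(4 - 5)) = -(73 - 2*(-1)) = -(73 - 1*(-2)) = -(73 + 2) = -1*75 = -75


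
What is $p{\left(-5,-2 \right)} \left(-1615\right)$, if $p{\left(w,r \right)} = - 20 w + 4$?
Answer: $-167960$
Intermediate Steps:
$p{\left(w,r \right)} = 4 - 20 w$
$p{\left(-5,-2 \right)} \left(-1615\right) = \left(4 - -100\right) \left(-1615\right) = \left(4 + 100\right) \left(-1615\right) = 104 \left(-1615\right) = -167960$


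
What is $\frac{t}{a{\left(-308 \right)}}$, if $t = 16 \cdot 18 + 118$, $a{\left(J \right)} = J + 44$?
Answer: $- \frac{203}{132} \approx -1.5379$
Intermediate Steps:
$a{\left(J \right)} = 44 + J$
$t = 406$ ($t = 288 + 118 = 406$)
$\frac{t}{a{\left(-308 \right)}} = \frac{406}{44 - 308} = \frac{406}{-264} = 406 \left(- \frac{1}{264}\right) = - \frac{203}{132}$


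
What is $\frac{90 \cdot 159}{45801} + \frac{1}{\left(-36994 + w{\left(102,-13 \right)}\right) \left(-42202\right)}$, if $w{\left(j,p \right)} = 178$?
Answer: $\frac{2470397047969}{7906824246048} \approx 0.31244$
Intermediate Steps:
$\frac{90 \cdot 159}{45801} + \frac{1}{\left(-36994 + w{\left(102,-13 \right)}\right) \left(-42202\right)} = \frac{90 \cdot 159}{45801} + \frac{1}{\left(-36994 + 178\right) \left(-42202\right)} = 14310 \cdot \frac{1}{45801} + \frac{1}{-36816} \left(- \frac{1}{42202}\right) = \frac{1590}{5089} - - \frac{1}{1553708832} = \frac{1590}{5089} + \frac{1}{1553708832} = \frac{2470397047969}{7906824246048}$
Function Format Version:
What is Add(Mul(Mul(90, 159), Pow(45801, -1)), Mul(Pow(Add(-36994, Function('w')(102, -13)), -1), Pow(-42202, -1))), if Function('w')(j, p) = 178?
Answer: Rational(2470397047969, 7906824246048) ≈ 0.31244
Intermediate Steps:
Add(Mul(Mul(90, 159), Pow(45801, -1)), Mul(Pow(Add(-36994, Function('w')(102, -13)), -1), Pow(-42202, -1))) = Add(Mul(Mul(90, 159), Pow(45801, -1)), Mul(Pow(Add(-36994, 178), -1), Pow(-42202, -1))) = Add(Mul(14310, Rational(1, 45801)), Mul(Pow(-36816, -1), Rational(-1, 42202))) = Add(Rational(1590, 5089), Mul(Rational(-1, 36816), Rational(-1, 42202))) = Add(Rational(1590, 5089), Rational(1, 1553708832)) = Rational(2470397047969, 7906824246048)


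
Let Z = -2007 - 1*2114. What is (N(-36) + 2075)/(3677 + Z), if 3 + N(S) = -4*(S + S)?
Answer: -590/111 ≈ -5.3153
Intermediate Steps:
Z = -4121 (Z = -2007 - 2114 = -4121)
N(S) = -3 - 8*S (N(S) = -3 - 4*(S + S) = -3 - 8*S)
(N(-36) + 2075)/(3677 + Z) = ((-3 - 8*(-36)) + 2075)/(3677 - 4121) = ((-3 + 288) + 2075)/(-444) = (285 + 2075)*(-1/444) = 2360*(-1/444) = -590/111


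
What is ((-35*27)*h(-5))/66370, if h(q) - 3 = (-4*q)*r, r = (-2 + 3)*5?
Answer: -19467/13274 ≈ -1.4666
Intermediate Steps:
r = 5 (r = 1*5 = 5)
h(q) = 3 - 20*q (h(q) = 3 - 4*q*5 = 3 - 20*q)
((-35*27)*h(-5))/66370 = ((-35*27)*(3 - 20*(-5)))/66370 = -945*(3 + 100)*(1/66370) = -945*103*(1/66370) = -97335*1/66370 = -19467/13274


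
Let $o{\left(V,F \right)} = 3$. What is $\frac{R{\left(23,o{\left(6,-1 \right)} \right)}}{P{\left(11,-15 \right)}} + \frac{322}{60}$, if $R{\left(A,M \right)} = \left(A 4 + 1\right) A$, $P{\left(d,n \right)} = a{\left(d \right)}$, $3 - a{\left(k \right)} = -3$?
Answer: $\frac{5428}{15} \approx 361.87$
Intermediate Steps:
$a{\left(k \right)} = 6$ ($a{\left(k \right)} = 3 - -3 = 3 + 3 = 6$)
$P{\left(d,n \right)} = 6$
$R{\left(A,M \right)} = A \left(1 + 4 A\right)$ ($R{\left(A,M \right)} = \left(4 A + 1\right) A = \left(1 + 4 A\right) A = A \left(1 + 4 A\right)$)
$\frac{R{\left(23,o{\left(6,-1 \right)} \right)}}{P{\left(11,-15 \right)}} + \frac{322}{60} = \frac{23 \left(1 + 4 \cdot 23\right)}{6} + \frac{322}{60} = 23 \left(1 + 92\right) \frac{1}{6} + 322 \cdot \frac{1}{60} = 23 \cdot 93 \cdot \frac{1}{6} + \frac{161}{30} = 2139 \cdot \frac{1}{6} + \frac{161}{30} = \frac{713}{2} + \frac{161}{30} = \frac{5428}{15}$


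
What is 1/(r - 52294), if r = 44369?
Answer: -1/7925 ≈ -0.00012618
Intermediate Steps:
1/(r - 52294) = 1/(44369 - 52294) = 1/(-7925) = -1/7925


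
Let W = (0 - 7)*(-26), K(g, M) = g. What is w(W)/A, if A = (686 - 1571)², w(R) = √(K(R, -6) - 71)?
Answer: √111/783225 ≈ 1.3452e-5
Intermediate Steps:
W = 182 (W = -7*(-26) = 182)
w(R) = √(-71 + R) (w(R) = √(R - 71) = √(-71 + R))
A = 783225 (A = (-885)² = 783225)
w(W)/A = √(-71 + 182)/783225 = √111*(1/783225) = √111/783225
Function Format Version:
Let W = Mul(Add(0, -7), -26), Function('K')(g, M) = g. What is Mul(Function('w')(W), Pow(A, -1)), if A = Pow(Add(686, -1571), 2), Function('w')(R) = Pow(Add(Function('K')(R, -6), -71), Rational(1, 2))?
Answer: Mul(Rational(1, 783225), Pow(111, Rational(1, 2))) ≈ 1.3452e-5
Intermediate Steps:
W = 182 (W = Mul(-7, -26) = 182)
Function('w')(R) = Pow(Add(-71, R), Rational(1, 2)) (Function('w')(R) = Pow(Add(R, -71), Rational(1, 2)) = Pow(Add(-71, R), Rational(1, 2)))
A = 783225 (A = Pow(-885, 2) = 783225)
Mul(Function('w')(W), Pow(A, -1)) = Mul(Pow(Add(-71, 182), Rational(1, 2)), Pow(783225, -1)) = Mul(Pow(111, Rational(1, 2)), Rational(1, 783225)) = Mul(Rational(1, 783225), Pow(111, Rational(1, 2)))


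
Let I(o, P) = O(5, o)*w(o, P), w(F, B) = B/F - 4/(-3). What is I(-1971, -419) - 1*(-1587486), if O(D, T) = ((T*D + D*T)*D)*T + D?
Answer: 594984476491/1971 ≈ 3.0187e+8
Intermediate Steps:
w(F, B) = 4/3 + B/F (w(F, B) = B/F - 4*(-1/3) = B/F + 4/3 = 4/3 + B/F)
O(D, T) = D + 2*D**2*T**2 (O(D, T) = ((D*T + D*T)*D)*T + D = ((2*D*T)*D)*T + D = (2*T*D**2)*T + D = 2*D**2*T**2 + D = D + 2*D**2*T**2)
I(o, P) = (5 + 50*o**2)*(4/3 + P/o) (I(o, P) = (5*(1 + 2*5*o**2))*(4/3 + P/o) = (5*(1 + 10*o**2))*(4/3 + P/o) = (5 + 50*o**2)*(4/3 + P/o))
I(-1971, -419) - 1*(-1587486) = (5/3)*(1 + 10*(-1971)**2)*(3*(-419) + 4*(-1971))/(-1971) - 1*(-1587486) = (5/3)*(-1/1971)*(1 + 10*3884841)*(-1257 - 7884) + 1587486 = (5/3)*(-1/1971)*(1 + 38848410)*(-9141) + 1587486 = (5/3)*(-1/1971)*38848411*(-9141) + 1587486 = 591855541585/1971 + 1587486 = 594984476491/1971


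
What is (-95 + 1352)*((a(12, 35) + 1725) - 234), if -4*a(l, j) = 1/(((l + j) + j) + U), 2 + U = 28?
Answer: 269882509/144 ≈ 1.8742e+6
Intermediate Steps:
U = 26 (U = -2 + 28 = 26)
a(l, j) = -1/(4*(26 + l + 2*j)) (a(l, j) = -1/(4*(((l + j) + j) + 26)) = -1/(4*(((j + l) + j) + 26)) = -1/(4*((l + 2*j) + 26)) = -1/(4*(26 + l + 2*j)))
(-95 + 1352)*((a(12, 35) + 1725) - 234) = (-95 + 1352)*((-1/(104 + 4*12 + 8*35) + 1725) - 234) = 1257*((-1/(104 + 48 + 280) + 1725) - 234) = 1257*((-1/432 + 1725) - 234) = 1257*(745199/432 - 234) = 1257*(644111/432) = 269882509/144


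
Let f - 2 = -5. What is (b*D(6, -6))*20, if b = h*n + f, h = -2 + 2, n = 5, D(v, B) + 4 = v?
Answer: -120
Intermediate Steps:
D(v, B) = -4 + v
h = 0
f = -3 (f = 2 - 5 = -3)
b = -3 (b = 0*5 - 3 = 0 - 3 = -3)
(b*D(6, -6))*20 = -3*(-4 + 6)*20 = -3*2*20 = -6*20 = -120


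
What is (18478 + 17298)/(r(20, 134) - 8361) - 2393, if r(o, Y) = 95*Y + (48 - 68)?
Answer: -10371381/4349 ≈ -2384.8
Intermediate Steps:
r(o, Y) = -20 + 95*Y (r(o, Y) = 95*Y - 20 = -20 + 95*Y)
(18478 + 17298)/(r(20, 134) - 8361) - 2393 = (18478 + 17298)/((-20 + 95*134) - 8361) - 2393 = 35776/((-20 + 12730) - 8361) - 2393 = 35776/(12710 - 8361) - 2393 = 35776/4349 - 2393 = -10371381/4349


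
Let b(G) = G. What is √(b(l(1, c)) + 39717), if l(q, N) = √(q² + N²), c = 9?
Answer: √(39717 + √82) ≈ 199.31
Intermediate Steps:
l(q, N) = √(N² + q²)
√(b(l(1, c)) + 39717) = √(√(9² + 1²) + 39717) = √(√(81 + 1) + 39717) = √(√82 + 39717) = √(39717 + √82)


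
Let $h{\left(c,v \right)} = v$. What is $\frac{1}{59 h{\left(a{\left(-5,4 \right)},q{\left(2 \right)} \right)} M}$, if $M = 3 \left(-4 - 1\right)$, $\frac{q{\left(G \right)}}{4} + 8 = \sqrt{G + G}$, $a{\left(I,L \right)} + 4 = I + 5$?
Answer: $\frac{1}{21240} \approx 4.7081 \cdot 10^{-5}$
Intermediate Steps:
$a{\left(I,L \right)} = 1 + I$ ($a{\left(I,L \right)} = -4 + \left(I + 5\right) = -4 + \left(5 + I\right) = 1 + I$)
$q{\left(G \right)} = -32 + 4 \sqrt{2} \sqrt{G}$ ($q{\left(G \right)} = -32 + 4 \sqrt{G + G} = -32 + 4 \sqrt{2 G} = -32 + 4 \sqrt{2} \sqrt{G}$)
$M = -15$ ($M = 3 \left(-5\right) = -15$)
$\frac{1}{59 h{\left(a{\left(-5,4 \right)},q{\left(2 \right)} \right)} M} = \frac{1}{59 \left(-32 + 4 \sqrt{2} \sqrt{2}\right) \left(-15\right)} = \frac{1}{59 \left(-32 + 8\right) \left(-15\right)} = \frac{1}{59 \left(-24\right) \left(-15\right)} = \frac{1}{\left(-1416\right) \left(-15\right)} = \frac{1}{21240}$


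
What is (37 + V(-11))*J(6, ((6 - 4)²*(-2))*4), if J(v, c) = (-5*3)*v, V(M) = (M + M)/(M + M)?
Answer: -3420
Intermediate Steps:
V(M) = 1 (V(M) = (2*M)/((2*M)) = (2*M)*(1/(2*M)) = 1)
J(v, c) = -15*v (J(v, c) = (-1*15)*v = -15*v)
(37 + V(-11))*J(6, ((6 - 4)²*(-2))*4) = (37 + 1)*(-15*6) = 38*(-90) = -3420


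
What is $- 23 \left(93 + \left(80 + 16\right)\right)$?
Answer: $-4347$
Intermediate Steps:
$- 23 \left(93 + \left(80 + 16\right)\right) = - 23 \left(93 + 96\right) = \left(-23\right) 189 = -4347$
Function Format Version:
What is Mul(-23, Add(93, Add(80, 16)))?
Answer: -4347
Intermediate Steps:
Mul(-23, Add(93, Add(80, 16))) = Mul(-23, Add(93, 96)) = Mul(-23, 189) = -4347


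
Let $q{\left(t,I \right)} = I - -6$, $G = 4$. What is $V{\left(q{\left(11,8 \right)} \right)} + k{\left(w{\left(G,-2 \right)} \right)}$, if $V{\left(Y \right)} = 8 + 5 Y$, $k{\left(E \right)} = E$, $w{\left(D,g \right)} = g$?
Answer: $76$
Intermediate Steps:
$q{\left(t,I \right)} = 6 + I$ ($q{\left(t,I \right)} = I + 6 = 6 + I$)
$V{\left(q{\left(11,8 \right)} \right)} + k{\left(w{\left(G,-2 \right)} \right)} = \left(8 + 5 \left(6 + 8\right)\right) - 2 = \left(8 + 5 \cdot 14\right) - 2 = \left(8 + 70\right) - 2 = 78 - 2 = 76$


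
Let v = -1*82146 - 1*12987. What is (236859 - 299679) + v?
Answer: -157953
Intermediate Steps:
v = -95133 (v = -82146 - 12987 = -95133)
(236859 - 299679) + v = (236859 - 299679) - 95133 = -62820 - 95133 = -157953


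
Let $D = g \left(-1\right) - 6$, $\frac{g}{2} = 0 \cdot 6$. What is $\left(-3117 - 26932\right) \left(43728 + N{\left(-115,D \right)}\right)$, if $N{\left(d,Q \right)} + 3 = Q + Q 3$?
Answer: $-1313171349$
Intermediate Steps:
$g = 0$ ($g = 2 \cdot 0 \cdot 6 = 2 \cdot 0 = 0$)
$D = -6$ ($D = 0 \left(-1\right) - 6 = 0 - 6 = -6$)
$N{\left(d,Q \right)} = -3 + 4 Q$ ($N{\left(d,Q \right)} = -3 + \left(Q + Q 3\right) = -3 + \left(Q + 3 Q\right) = -3 + 4 Q$)
$\left(-3117 - 26932\right) \left(43728 + N{\left(-115,D \right)}\right) = \left(-3117 - 26932\right) \left(43728 + \left(-3 + 4 \left(-6\right)\right)\right) = - 30049 \left(43728 - 27\right) = \left(-30049\right) 43701 = -1313171349$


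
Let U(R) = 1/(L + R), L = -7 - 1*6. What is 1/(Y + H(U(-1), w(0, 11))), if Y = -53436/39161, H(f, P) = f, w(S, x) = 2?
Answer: -548254/787265 ≈ -0.69640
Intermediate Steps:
L = -13 (L = -7 - 6 = -13)
U(R) = 1/(-13 + R)
Y = -53436/39161 (Y = -53436*1/39161 = -53436/39161 ≈ -1.3645)
1/(Y + H(U(-1), w(0, 11))) = 1/(-53436/39161 + 1/(-13 - 1)) = 1/(-53436/39161 + 1/(-14)) = 1/(-53436/39161 - 1/14) = 1/(-787265/548254) = -548254/787265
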